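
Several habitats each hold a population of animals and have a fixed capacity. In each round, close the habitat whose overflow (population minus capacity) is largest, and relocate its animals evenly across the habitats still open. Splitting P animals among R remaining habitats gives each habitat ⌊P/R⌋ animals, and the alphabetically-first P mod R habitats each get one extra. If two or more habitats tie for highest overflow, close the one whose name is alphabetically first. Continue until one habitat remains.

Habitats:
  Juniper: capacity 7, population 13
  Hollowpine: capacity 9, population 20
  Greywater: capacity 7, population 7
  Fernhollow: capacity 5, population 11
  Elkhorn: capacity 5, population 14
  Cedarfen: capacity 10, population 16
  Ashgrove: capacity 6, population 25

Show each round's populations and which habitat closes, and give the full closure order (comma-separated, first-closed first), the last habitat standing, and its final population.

Round 1: Ashgrove=25 Cedarfen=16 Elkhorn=14 Fernhollow=11 Greywater=7 Hollowpine=20 Juniper=13 → close Ashgrove (overflow 19)
  25÷6 = 4 each, +1 to first 1
Round 2: Cedarfen=21 Elkhorn=18 Fernhollow=15 Greywater=11 Hollowpine=24 Juniper=17 → close Hollowpine (overflow 15)
  24÷5 = 4 each, +1 to first 4
Round 3: Cedarfen=26 Elkhorn=23 Fernhollow=20 Greywater=16 Juniper=21 → close Elkhorn (overflow 18)
  23÷4 = 5 each, +1 to first 3
Round 4: Cedarfen=32 Fernhollow=26 Greywater=22 Juniper=26 → close Cedarfen (overflow 22)
  32÷3 = 10 each, +1 to first 2
Round 5: Fernhollow=37 Greywater=33 Juniper=36 → close Fernhollow (overflow 32)
  37÷2 = 18 each, +1 to first 1
Round 6: Greywater=52 Juniper=54 → close Juniper (overflow 47)
  54÷1 = 54 each, +1 to first 0

Closure order: Ashgrove, Hollowpine, Elkhorn, Cedarfen, Fernhollow, Juniper
Last habitat: Greywater with 106 animals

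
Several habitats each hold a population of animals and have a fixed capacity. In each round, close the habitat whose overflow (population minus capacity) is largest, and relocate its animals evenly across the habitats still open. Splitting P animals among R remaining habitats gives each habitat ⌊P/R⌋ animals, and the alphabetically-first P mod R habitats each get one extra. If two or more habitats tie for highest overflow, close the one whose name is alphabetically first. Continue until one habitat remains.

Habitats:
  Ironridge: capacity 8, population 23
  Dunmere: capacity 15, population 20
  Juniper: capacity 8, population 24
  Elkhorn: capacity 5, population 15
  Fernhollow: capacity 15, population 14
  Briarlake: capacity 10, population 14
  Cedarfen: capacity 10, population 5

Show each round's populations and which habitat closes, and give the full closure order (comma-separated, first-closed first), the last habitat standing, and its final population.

Closure order: Juniper, Ironridge, Elkhorn, Briarlake, Dunmere, Fernhollow
Last habitat: Cedarfen with 115 animals

Round 1: Briarlake=14 Cedarfen=5 Dunmere=20 Elkhorn=15 Fernhollow=14 Ironridge=23 Juniper=24 → close Juniper (overflow 16)
  24÷6 = 4 each, +1 to first 0
Round 2: Briarlake=18 Cedarfen=9 Dunmere=24 Elkhorn=19 Fernhollow=18 Ironridge=27 → close Ironridge (overflow 19)
  27÷5 = 5 each, +1 to first 2
Round 3: Briarlake=24 Cedarfen=15 Dunmere=29 Elkhorn=24 Fernhollow=23 → close Elkhorn (overflow 19)
  24÷4 = 6 each, +1 to first 0
Round 4: Briarlake=30 Cedarfen=21 Dunmere=35 Fernhollow=29 → close Briarlake (overflow 20)
  30÷3 = 10 each, +1 to first 0
Round 5: Cedarfen=31 Dunmere=45 Fernhollow=39 → close Dunmere (overflow 30)
  45÷2 = 22 each, +1 to first 1
Round 6: Cedarfen=54 Fernhollow=61 → close Fernhollow (overflow 46)
  61÷1 = 61 each, +1 to first 0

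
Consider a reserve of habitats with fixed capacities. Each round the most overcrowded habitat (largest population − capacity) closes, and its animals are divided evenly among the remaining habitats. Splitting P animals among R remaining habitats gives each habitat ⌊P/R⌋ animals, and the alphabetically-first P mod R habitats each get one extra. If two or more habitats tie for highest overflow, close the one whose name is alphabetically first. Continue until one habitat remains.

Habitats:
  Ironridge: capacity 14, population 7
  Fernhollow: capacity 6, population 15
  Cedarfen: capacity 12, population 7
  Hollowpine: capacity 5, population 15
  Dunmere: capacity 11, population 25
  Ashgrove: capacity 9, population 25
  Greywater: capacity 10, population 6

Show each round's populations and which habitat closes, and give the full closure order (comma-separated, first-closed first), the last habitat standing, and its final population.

Round 1: Ashgrove=25 Cedarfen=7 Dunmere=25 Fernhollow=15 Greywater=6 Hollowpine=15 Ironridge=7 → close Ashgrove (overflow 16)
  25÷6 = 4 each, +1 to first 1
Round 2: Cedarfen=12 Dunmere=29 Fernhollow=19 Greywater=10 Hollowpine=19 Ironridge=11 → close Dunmere (overflow 18)
  29÷5 = 5 each, +1 to first 4
Round 3: Cedarfen=18 Fernhollow=25 Greywater=16 Hollowpine=25 Ironridge=16 → close Hollowpine (overflow 20)
  25÷4 = 6 each, +1 to first 1
Round 4: Cedarfen=25 Fernhollow=31 Greywater=22 Ironridge=22 → close Fernhollow (overflow 25)
  31÷3 = 10 each, +1 to first 1
Round 5: Cedarfen=36 Greywater=32 Ironridge=32 → close Cedarfen (overflow 24)
  36÷2 = 18 each, +1 to first 0
Round 6: Greywater=50 Ironridge=50 → close Greywater (overflow 40)
  50÷1 = 50 each, +1 to first 0

Closure order: Ashgrove, Dunmere, Hollowpine, Fernhollow, Cedarfen, Greywater
Last habitat: Ironridge with 100 animals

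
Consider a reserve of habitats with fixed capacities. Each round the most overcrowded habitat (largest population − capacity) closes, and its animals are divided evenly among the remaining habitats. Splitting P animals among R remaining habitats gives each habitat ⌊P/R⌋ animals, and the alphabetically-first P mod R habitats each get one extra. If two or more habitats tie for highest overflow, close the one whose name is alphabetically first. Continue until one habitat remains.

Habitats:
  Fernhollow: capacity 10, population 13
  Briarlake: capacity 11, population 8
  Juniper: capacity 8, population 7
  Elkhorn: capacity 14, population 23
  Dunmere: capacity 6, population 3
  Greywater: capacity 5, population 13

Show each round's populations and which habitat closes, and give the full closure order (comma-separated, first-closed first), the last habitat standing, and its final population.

Closure order: Elkhorn, Greywater, Fernhollow, Briarlake, Juniper
Last habitat: Dunmere with 67 animals

Round 1: Briarlake=8 Dunmere=3 Elkhorn=23 Fernhollow=13 Greywater=13 Juniper=7 → close Elkhorn (overflow 9)
  23÷5 = 4 each, +1 to first 3
Round 2: Briarlake=13 Dunmere=8 Fernhollow=18 Greywater=17 Juniper=11 → close Greywater (overflow 12)
  17÷4 = 4 each, +1 to first 1
Round 3: Briarlake=18 Dunmere=12 Fernhollow=22 Juniper=15 → close Fernhollow (overflow 12)
  22÷3 = 7 each, +1 to first 1
Round 4: Briarlake=26 Dunmere=19 Juniper=22 → close Briarlake (overflow 15)
  26÷2 = 13 each, +1 to first 0
Round 5: Dunmere=32 Juniper=35 → close Juniper (overflow 27)
  35÷1 = 35 each, +1 to first 0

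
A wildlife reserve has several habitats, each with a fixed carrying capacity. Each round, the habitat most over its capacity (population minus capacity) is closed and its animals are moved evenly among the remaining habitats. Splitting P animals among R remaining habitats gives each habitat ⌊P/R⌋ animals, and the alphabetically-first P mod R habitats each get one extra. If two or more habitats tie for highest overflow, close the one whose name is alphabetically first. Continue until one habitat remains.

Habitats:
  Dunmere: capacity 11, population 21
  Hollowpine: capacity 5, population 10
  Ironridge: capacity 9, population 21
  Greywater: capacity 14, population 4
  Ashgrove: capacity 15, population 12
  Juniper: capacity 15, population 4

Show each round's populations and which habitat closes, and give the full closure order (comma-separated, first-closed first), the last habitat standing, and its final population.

Closure order: Ironridge, Dunmere, Hollowpine, Ashgrove, Greywater
Last habitat: Juniper with 72 animals

Round 1: Ashgrove=12 Dunmere=21 Greywater=4 Hollowpine=10 Ironridge=21 Juniper=4 → close Ironridge (overflow 12)
  21÷5 = 4 each, +1 to first 1
Round 2: Ashgrove=17 Dunmere=25 Greywater=8 Hollowpine=14 Juniper=8 → close Dunmere (overflow 14)
  25÷4 = 6 each, +1 to first 1
Round 3: Ashgrove=24 Greywater=14 Hollowpine=20 Juniper=14 → close Hollowpine (overflow 15)
  20÷3 = 6 each, +1 to first 2
Round 4: Ashgrove=31 Greywater=21 Juniper=20 → close Ashgrove (overflow 16)
  31÷2 = 15 each, +1 to first 1
Round 5: Greywater=37 Juniper=35 → close Greywater (overflow 23)
  37÷1 = 37 each, +1 to first 0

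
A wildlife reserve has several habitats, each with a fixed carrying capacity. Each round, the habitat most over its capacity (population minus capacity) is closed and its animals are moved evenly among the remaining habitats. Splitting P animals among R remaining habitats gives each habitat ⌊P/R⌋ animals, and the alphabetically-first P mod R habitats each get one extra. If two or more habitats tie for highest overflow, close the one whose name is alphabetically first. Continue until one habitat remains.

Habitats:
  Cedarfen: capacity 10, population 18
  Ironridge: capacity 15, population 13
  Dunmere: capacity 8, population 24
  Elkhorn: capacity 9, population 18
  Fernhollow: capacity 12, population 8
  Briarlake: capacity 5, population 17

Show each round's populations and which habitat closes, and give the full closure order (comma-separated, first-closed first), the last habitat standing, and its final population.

Round 1: Briarlake=17 Cedarfen=18 Dunmere=24 Elkhorn=18 Fernhollow=8 Ironridge=13 → close Dunmere (overflow 16)
  24÷5 = 4 each, +1 to first 4
Round 2: Briarlake=22 Cedarfen=23 Elkhorn=23 Fernhollow=13 Ironridge=17 → close Briarlake (overflow 17)
  22÷4 = 5 each, +1 to first 2
Round 3: Cedarfen=29 Elkhorn=29 Fernhollow=18 Ironridge=22 → close Elkhorn (overflow 20)
  29÷3 = 9 each, +1 to first 2
Round 4: Cedarfen=39 Fernhollow=28 Ironridge=31 → close Cedarfen (overflow 29)
  39÷2 = 19 each, +1 to first 1
Round 5: Fernhollow=48 Ironridge=50 → close Fernhollow (overflow 36)
  48÷1 = 48 each, +1 to first 0

Closure order: Dunmere, Briarlake, Elkhorn, Cedarfen, Fernhollow
Last habitat: Ironridge with 98 animals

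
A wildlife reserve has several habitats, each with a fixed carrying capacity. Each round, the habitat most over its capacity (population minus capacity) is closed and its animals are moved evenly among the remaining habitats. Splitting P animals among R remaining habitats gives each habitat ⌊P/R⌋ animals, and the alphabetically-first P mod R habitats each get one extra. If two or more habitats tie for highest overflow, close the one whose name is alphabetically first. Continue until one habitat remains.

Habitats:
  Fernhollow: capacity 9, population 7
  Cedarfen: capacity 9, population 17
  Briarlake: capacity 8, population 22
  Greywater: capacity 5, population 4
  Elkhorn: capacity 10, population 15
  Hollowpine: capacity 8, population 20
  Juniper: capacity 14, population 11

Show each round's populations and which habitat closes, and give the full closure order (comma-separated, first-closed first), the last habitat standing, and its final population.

Round 1: Briarlake=22 Cedarfen=17 Elkhorn=15 Fernhollow=7 Greywater=4 Hollowpine=20 Juniper=11 → close Briarlake (overflow 14)
  22÷6 = 3 each, +1 to first 4
Round 2: Cedarfen=21 Elkhorn=19 Fernhollow=11 Greywater=8 Hollowpine=23 Juniper=14 → close Hollowpine (overflow 15)
  23÷5 = 4 each, +1 to first 3
Round 3: Cedarfen=26 Elkhorn=24 Fernhollow=16 Greywater=12 Juniper=18 → close Cedarfen (overflow 17)
  26÷4 = 6 each, +1 to first 2
Round 4: Elkhorn=31 Fernhollow=23 Greywater=18 Juniper=24 → close Elkhorn (overflow 21)
  31÷3 = 10 each, +1 to first 1
Round 5: Fernhollow=34 Greywater=28 Juniper=34 → close Fernhollow (overflow 25)
  34÷2 = 17 each, +1 to first 0
Round 6: Greywater=45 Juniper=51 → close Greywater (overflow 40)
  45÷1 = 45 each, +1 to first 0

Closure order: Briarlake, Hollowpine, Cedarfen, Elkhorn, Fernhollow, Greywater
Last habitat: Juniper with 96 animals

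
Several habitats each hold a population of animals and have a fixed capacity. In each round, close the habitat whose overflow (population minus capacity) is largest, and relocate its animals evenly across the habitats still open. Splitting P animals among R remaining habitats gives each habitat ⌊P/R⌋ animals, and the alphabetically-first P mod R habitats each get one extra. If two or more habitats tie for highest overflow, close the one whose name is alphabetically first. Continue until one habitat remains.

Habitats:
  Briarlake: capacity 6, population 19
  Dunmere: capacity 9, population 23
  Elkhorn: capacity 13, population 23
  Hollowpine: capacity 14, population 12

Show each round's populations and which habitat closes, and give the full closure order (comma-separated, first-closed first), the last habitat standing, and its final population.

Closure order: Dunmere, Briarlake, Elkhorn
Last habitat: Hollowpine with 77 animals

Round 1: Briarlake=19 Dunmere=23 Elkhorn=23 Hollowpine=12 → close Dunmere (overflow 14)
  23÷3 = 7 each, +1 to first 2
Round 2: Briarlake=27 Elkhorn=31 Hollowpine=19 → close Briarlake (overflow 21)
  27÷2 = 13 each, +1 to first 1
Round 3: Elkhorn=45 Hollowpine=32 → close Elkhorn (overflow 32)
  45÷1 = 45 each, +1 to first 0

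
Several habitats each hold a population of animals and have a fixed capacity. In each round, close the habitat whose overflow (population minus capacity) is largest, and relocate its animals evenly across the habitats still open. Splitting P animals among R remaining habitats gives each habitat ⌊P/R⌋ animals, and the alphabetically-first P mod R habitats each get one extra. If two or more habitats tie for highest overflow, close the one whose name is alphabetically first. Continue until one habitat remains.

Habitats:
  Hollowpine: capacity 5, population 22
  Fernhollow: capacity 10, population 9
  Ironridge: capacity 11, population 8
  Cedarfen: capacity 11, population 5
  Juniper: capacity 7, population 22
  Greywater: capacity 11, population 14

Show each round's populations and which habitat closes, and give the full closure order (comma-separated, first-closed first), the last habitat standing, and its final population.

Round 1: Cedarfen=5 Fernhollow=9 Greywater=14 Hollowpine=22 Ironridge=8 Juniper=22 → close Hollowpine (overflow 17)
  22÷5 = 4 each, +1 to first 2
Round 2: Cedarfen=10 Fernhollow=14 Greywater=18 Ironridge=12 Juniper=26 → close Juniper (overflow 19)
  26÷4 = 6 each, +1 to first 2
Round 3: Cedarfen=17 Fernhollow=21 Greywater=24 Ironridge=18 → close Greywater (overflow 13)
  24÷3 = 8 each, +1 to first 0
Round 4: Cedarfen=25 Fernhollow=29 Ironridge=26 → close Fernhollow (overflow 19)
  29÷2 = 14 each, +1 to first 1
Round 5: Cedarfen=40 Ironridge=40 → close Cedarfen (overflow 29)
  40÷1 = 40 each, +1 to first 0

Closure order: Hollowpine, Juniper, Greywater, Fernhollow, Cedarfen
Last habitat: Ironridge with 80 animals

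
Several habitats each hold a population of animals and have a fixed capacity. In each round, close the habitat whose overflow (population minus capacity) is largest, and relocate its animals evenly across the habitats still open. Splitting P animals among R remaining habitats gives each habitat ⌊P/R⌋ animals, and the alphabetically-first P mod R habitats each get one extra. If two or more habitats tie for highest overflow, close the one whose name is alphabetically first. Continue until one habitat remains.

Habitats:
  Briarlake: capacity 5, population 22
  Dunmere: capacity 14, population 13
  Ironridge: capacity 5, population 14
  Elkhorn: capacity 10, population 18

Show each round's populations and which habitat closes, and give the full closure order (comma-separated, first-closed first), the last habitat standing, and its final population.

Closure order: Briarlake, Ironridge, Elkhorn
Last habitat: Dunmere with 67 animals

Round 1: Briarlake=22 Dunmere=13 Elkhorn=18 Ironridge=14 → close Briarlake (overflow 17)
  22÷3 = 7 each, +1 to first 1
Round 2: Dunmere=21 Elkhorn=25 Ironridge=21 → close Ironridge (overflow 16)
  21÷2 = 10 each, +1 to first 1
Round 3: Dunmere=32 Elkhorn=35 → close Elkhorn (overflow 25)
  35÷1 = 35 each, +1 to first 0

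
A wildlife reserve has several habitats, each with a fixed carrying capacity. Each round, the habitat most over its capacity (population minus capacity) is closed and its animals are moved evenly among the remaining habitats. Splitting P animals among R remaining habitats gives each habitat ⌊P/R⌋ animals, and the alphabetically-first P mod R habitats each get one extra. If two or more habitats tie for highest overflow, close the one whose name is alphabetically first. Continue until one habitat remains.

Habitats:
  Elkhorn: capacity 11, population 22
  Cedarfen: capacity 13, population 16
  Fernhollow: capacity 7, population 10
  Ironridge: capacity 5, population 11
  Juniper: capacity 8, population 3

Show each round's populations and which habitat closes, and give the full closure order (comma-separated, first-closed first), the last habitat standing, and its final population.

Closure order: Elkhorn, Ironridge, Cedarfen, Fernhollow
Last habitat: Juniper with 62 animals

Round 1: Cedarfen=16 Elkhorn=22 Fernhollow=10 Ironridge=11 Juniper=3 → close Elkhorn (overflow 11)
  22÷4 = 5 each, +1 to first 2
Round 2: Cedarfen=22 Fernhollow=16 Ironridge=16 Juniper=8 → close Ironridge (overflow 11)
  16÷3 = 5 each, +1 to first 1
Round 3: Cedarfen=28 Fernhollow=21 Juniper=13 → close Cedarfen (overflow 15)
  28÷2 = 14 each, +1 to first 0
Round 4: Fernhollow=35 Juniper=27 → close Fernhollow (overflow 28)
  35÷1 = 35 each, +1 to first 0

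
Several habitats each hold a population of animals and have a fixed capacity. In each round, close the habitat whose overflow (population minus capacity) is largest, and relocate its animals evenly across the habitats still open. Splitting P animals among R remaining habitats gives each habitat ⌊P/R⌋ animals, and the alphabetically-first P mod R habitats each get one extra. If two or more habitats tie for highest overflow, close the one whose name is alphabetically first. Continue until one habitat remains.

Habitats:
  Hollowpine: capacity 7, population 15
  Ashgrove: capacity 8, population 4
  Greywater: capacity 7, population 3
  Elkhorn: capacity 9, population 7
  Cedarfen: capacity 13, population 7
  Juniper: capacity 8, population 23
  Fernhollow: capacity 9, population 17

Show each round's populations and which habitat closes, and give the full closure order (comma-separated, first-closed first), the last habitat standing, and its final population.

Round 1: Ashgrove=4 Cedarfen=7 Elkhorn=7 Fernhollow=17 Greywater=3 Hollowpine=15 Juniper=23 → close Juniper (overflow 15)
  23÷6 = 3 each, +1 to first 5
Round 2: Ashgrove=8 Cedarfen=11 Elkhorn=11 Fernhollow=21 Greywater=7 Hollowpine=18 → close Fernhollow (overflow 12)
  21÷5 = 4 each, +1 to first 1
Round 3: Ashgrove=13 Cedarfen=15 Elkhorn=15 Greywater=11 Hollowpine=22 → close Hollowpine (overflow 15)
  22÷4 = 5 each, +1 to first 2
Round 4: Ashgrove=19 Cedarfen=21 Elkhorn=20 Greywater=16 → close Ashgrove (overflow 11)
  19÷3 = 6 each, +1 to first 1
Round 5: Cedarfen=28 Elkhorn=26 Greywater=22 → close Elkhorn (overflow 17)
  26÷2 = 13 each, +1 to first 0
Round 6: Cedarfen=41 Greywater=35 → close Cedarfen (overflow 28)
  41÷1 = 41 each, +1 to first 0

Closure order: Juniper, Fernhollow, Hollowpine, Ashgrove, Elkhorn, Cedarfen
Last habitat: Greywater with 76 animals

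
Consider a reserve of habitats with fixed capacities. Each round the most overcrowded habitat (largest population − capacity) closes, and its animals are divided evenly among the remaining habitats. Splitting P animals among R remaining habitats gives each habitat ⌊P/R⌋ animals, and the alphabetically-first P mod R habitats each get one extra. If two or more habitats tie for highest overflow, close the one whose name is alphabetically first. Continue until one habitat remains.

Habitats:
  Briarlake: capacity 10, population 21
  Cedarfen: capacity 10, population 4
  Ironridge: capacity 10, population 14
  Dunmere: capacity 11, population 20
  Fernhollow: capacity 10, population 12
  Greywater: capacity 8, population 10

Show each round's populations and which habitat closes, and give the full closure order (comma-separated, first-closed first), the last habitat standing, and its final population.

Round 1: Briarlake=21 Cedarfen=4 Dunmere=20 Fernhollow=12 Greywater=10 Ironridge=14 → close Briarlake (overflow 11)
  21÷5 = 4 each, +1 to first 1
Round 2: Cedarfen=9 Dunmere=24 Fernhollow=16 Greywater=14 Ironridge=18 → close Dunmere (overflow 13)
  24÷4 = 6 each, +1 to first 0
Round 3: Cedarfen=15 Fernhollow=22 Greywater=20 Ironridge=24 → close Ironridge (overflow 14)
  24÷3 = 8 each, +1 to first 0
Round 4: Cedarfen=23 Fernhollow=30 Greywater=28 → close Fernhollow (overflow 20)
  30÷2 = 15 each, +1 to first 0
Round 5: Cedarfen=38 Greywater=43 → close Greywater (overflow 35)
  43÷1 = 43 each, +1 to first 0

Closure order: Briarlake, Dunmere, Ironridge, Fernhollow, Greywater
Last habitat: Cedarfen with 81 animals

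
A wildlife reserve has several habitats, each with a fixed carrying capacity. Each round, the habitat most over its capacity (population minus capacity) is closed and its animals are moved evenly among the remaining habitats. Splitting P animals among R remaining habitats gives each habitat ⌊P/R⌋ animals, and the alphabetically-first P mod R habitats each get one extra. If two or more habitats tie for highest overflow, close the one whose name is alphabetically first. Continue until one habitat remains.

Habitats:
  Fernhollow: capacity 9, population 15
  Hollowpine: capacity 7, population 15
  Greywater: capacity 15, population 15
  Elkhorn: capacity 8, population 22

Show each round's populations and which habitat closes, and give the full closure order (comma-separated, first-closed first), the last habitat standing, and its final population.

Round 1: Elkhorn=22 Fernhollow=15 Greywater=15 Hollowpine=15 → close Elkhorn (overflow 14)
  22÷3 = 7 each, +1 to first 1
Round 2: Fernhollow=23 Greywater=22 Hollowpine=22 → close Hollowpine (overflow 15)
  22÷2 = 11 each, +1 to first 0
Round 3: Fernhollow=34 Greywater=33 → close Fernhollow (overflow 25)
  34÷1 = 34 each, +1 to first 0

Closure order: Elkhorn, Hollowpine, Fernhollow
Last habitat: Greywater with 67 animals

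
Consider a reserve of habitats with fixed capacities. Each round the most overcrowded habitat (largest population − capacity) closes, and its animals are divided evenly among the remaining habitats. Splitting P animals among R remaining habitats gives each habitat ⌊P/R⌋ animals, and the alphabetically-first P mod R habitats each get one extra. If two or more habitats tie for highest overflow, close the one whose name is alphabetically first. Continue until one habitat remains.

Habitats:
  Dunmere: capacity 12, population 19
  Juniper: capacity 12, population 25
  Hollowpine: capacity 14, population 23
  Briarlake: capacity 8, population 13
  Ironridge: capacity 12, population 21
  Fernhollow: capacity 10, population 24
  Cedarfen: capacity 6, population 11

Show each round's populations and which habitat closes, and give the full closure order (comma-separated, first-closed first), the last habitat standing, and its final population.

Closure order: Fernhollow, Juniper, Hollowpine, Ironridge, Briarlake, Cedarfen
Last habitat: Dunmere with 136 animals

Round 1: Briarlake=13 Cedarfen=11 Dunmere=19 Fernhollow=24 Hollowpine=23 Ironridge=21 Juniper=25 → close Fernhollow (overflow 14)
  24÷6 = 4 each, +1 to first 0
Round 2: Briarlake=17 Cedarfen=15 Dunmere=23 Hollowpine=27 Ironridge=25 Juniper=29 → close Juniper (overflow 17)
  29÷5 = 5 each, +1 to first 4
Round 3: Briarlake=23 Cedarfen=21 Dunmere=29 Hollowpine=33 Ironridge=30 → close Hollowpine (overflow 19)
  33÷4 = 8 each, +1 to first 1
Round 4: Briarlake=32 Cedarfen=29 Dunmere=37 Ironridge=38 → close Ironridge (overflow 26)
  38÷3 = 12 each, +1 to first 2
Round 5: Briarlake=45 Cedarfen=42 Dunmere=49 → close Briarlake (overflow 37)
  45÷2 = 22 each, +1 to first 1
Round 6: Cedarfen=65 Dunmere=71 → close Cedarfen (overflow 59)
  65÷1 = 65 each, +1 to first 0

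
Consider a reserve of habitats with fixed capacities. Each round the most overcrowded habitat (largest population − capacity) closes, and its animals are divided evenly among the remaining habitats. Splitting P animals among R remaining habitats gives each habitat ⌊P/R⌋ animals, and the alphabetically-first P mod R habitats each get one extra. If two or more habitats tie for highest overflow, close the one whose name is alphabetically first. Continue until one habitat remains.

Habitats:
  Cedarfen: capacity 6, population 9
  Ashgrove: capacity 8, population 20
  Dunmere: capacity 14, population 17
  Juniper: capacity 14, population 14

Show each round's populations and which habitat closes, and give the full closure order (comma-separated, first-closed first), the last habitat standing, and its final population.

Round 1: Ashgrove=20 Cedarfen=9 Dunmere=17 Juniper=14 → close Ashgrove (overflow 12)
  20÷3 = 6 each, +1 to first 2
Round 2: Cedarfen=16 Dunmere=24 Juniper=20 → close Cedarfen (overflow 10)
  16÷2 = 8 each, +1 to first 0
Round 3: Dunmere=32 Juniper=28 → close Dunmere (overflow 18)
  32÷1 = 32 each, +1 to first 0

Closure order: Ashgrove, Cedarfen, Dunmere
Last habitat: Juniper with 60 animals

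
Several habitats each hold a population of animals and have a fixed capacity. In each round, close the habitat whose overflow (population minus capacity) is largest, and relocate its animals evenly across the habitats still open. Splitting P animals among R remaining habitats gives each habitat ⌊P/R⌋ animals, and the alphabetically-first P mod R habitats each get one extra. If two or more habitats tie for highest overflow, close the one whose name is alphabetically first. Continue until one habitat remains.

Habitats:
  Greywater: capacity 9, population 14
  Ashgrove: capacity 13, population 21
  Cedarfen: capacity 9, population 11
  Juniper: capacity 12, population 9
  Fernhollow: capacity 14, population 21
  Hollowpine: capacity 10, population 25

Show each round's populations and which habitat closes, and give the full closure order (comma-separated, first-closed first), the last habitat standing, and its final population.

Closure order: Hollowpine, Ashgrove, Fernhollow, Greywater, Cedarfen
Last habitat: Juniper with 101 animals

Round 1: Ashgrove=21 Cedarfen=11 Fernhollow=21 Greywater=14 Hollowpine=25 Juniper=9 → close Hollowpine (overflow 15)
  25÷5 = 5 each, +1 to first 0
Round 2: Ashgrove=26 Cedarfen=16 Fernhollow=26 Greywater=19 Juniper=14 → close Ashgrove (overflow 13)
  26÷4 = 6 each, +1 to first 2
Round 3: Cedarfen=23 Fernhollow=33 Greywater=25 Juniper=20 → close Fernhollow (overflow 19)
  33÷3 = 11 each, +1 to first 0
Round 4: Cedarfen=34 Greywater=36 Juniper=31 → close Greywater (overflow 27)
  36÷2 = 18 each, +1 to first 0
Round 5: Cedarfen=52 Juniper=49 → close Cedarfen (overflow 43)
  52÷1 = 52 each, +1 to first 0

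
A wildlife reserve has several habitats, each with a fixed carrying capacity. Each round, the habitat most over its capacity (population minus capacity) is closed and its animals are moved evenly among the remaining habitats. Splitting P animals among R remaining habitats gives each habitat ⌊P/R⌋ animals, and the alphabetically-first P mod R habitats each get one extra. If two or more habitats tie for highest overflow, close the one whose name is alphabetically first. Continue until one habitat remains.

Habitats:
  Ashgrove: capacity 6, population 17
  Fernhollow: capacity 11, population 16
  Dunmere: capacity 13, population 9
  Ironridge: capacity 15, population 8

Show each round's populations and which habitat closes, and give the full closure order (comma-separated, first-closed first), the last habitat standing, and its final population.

Closure order: Ashgrove, Fernhollow, Dunmere
Last habitat: Ironridge with 50 animals

Round 1: Ashgrove=17 Dunmere=9 Fernhollow=16 Ironridge=8 → close Ashgrove (overflow 11)
  17÷3 = 5 each, +1 to first 2
Round 2: Dunmere=15 Fernhollow=22 Ironridge=13 → close Fernhollow (overflow 11)
  22÷2 = 11 each, +1 to first 0
Round 3: Dunmere=26 Ironridge=24 → close Dunmere (overflow 13)
  26÷1 = 26 each, +1 to first 0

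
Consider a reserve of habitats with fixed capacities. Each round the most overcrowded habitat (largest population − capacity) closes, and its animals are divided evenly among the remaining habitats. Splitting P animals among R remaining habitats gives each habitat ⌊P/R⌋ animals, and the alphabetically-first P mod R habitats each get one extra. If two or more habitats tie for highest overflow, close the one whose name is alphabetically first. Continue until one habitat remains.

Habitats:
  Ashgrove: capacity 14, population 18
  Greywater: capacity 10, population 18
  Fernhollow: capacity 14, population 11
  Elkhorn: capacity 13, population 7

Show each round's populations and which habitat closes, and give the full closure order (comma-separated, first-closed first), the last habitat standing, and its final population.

Closure order: Greywater, Ashgrove, Fernhollow
Last habitat: Elkhorn with 54 animals

Round 1: Ashgrove=18 Elkhorn=7 Fernhollow=11 Greywater=18 → close Greywater (overflow 8)
  18÷3 = 6 each, +1 to first 0
Round 2: Ashgrove=24 Elkhorn=13 Fernhollow=17 → close Ashgrove (overflow 10)
  24÷2 = 12 each, +1 to first 0
Round 3: Elkhorn=25 Fernhollow=29 → close Fernhollow (overflow 15)
  29÷1 = 29 each, +1 to first 0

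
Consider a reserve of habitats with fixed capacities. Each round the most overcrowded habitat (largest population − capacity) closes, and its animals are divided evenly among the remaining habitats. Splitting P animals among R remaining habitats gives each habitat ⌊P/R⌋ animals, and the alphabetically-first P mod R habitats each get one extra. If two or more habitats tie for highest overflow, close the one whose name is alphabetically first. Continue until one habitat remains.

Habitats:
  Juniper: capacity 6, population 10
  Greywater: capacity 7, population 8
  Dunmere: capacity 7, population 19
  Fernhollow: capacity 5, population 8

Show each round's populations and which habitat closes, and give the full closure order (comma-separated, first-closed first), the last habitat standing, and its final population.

Round 1: Dunmere=19 Fernhollow=8 Greywater=8 Juniper=10 → close Dunmere (overflow 12)
  19÷3 = 6 each, +1 to first 1
Round 2: Fernhollow=15 Greywater=14 Juniper=16 → close Fernhollow (overflow 10)
  15÷2 = 7 each, +1 to first 1
Round 3: Greywater=22 Juniper=23 → close Juniper (overflow 17)
  23÷1 = 23 each, +1 to first 0

Closure order: Dunmere, Fernhollow, Juniper
Last habitat: Greywater with 45 animals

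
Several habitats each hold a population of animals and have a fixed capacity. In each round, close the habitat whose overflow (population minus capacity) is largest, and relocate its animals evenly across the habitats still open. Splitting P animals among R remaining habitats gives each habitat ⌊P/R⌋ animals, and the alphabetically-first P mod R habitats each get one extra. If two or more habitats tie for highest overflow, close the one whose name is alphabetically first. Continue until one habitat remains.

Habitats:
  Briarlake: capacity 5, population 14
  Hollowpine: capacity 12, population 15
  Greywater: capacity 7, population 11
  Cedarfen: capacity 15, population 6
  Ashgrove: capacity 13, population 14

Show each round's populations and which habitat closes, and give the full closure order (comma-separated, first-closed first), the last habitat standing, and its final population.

Round 1: Ashgrove=14 Briarlake=14 Cedarfen=6 Greywater=11 Hollowpine=15 → close Briarlake (overflow 9)
  14÷4 = 3 each, +1 to first 2
Round 2: Ashgrove=18 Cedarfen=10 Greywater=14 Hollowpine=18 → close Greywater (overflow 7)
  14÷3 = 4 each, +1 to first 2
Round 3: Ashgrove=23 Cedarfen=15 Hollowpine=22 → close Ashgrove (overflow 10)
  23÷2 = 11 each, +1 to first 1
Round 4: Cedarfen=27 Hollowpine=33 → close Hollowpine (overflow 21)
  33÷1 = 33 each, +1 to first 0

Closure order: Briarlake, Greywater, Ashgrove, Hollowpine
Last habitat: Cedarfen with 60 animals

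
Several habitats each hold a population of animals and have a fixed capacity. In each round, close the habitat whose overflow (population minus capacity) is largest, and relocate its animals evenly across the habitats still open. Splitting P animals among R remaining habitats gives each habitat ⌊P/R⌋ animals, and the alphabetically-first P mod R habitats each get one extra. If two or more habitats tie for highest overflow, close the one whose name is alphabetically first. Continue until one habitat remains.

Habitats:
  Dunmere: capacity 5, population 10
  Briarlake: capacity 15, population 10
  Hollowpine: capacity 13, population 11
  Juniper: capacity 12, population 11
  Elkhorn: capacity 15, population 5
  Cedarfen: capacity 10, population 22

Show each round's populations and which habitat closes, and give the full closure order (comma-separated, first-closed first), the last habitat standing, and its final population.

Round 1: Briarlake=10 Cedarfen=22 Dunmere=10 Elkhorn=5 Hollowpine=11 Juniper=11 → close Cedarfen (overflow 12)
  22÷5 = 4 each, +1 to first 2
Round 2: Briarlake=15 Dunmere=15 Elkhorn=9 Hollowpine=15 Juniper=15 → close Dunmere (overflow 10)
  15÷4 = 3 each, +1 to first 3
Round 3: Briarlake=19 Elkhorn=13 Hollowpine=19 Juniper=18 → close Hollowpine (overflow 6)
  19÷3 = 6 each, +1 to first 1
Round 4: Briarlake=26 Elkhorn=19 Juniper=24 → close Juniper (overflow 12)
  24÷2 = 12 each, +1 to first 0
Round 5: Briarlake=38 Elkhorn=31 → close Briarlake (overflow 23)
  38÷1 = 38 each, +1 to first 0

Closure order: Cedarfen, Dunmere, Hollowpine, Juniper, Briarlake
Last habitat: Elkhorn with 69 animals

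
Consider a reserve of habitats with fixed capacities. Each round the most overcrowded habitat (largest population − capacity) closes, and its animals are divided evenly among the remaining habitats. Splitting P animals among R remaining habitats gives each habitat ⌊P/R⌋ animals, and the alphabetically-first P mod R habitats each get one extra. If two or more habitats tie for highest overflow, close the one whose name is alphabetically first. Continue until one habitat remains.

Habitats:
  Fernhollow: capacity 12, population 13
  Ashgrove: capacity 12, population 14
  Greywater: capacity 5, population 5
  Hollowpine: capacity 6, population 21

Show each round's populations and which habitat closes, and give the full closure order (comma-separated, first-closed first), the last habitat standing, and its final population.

Round 1: Ashgrove=14 Fernhollow=13 Greywater=5 Hollowpine=21 → close Hollowpine (overflow 15)
  21÷3 = 7 each, +1 to first 0
Round 2: Ashgrove=21 Fernhollow=20 Greywater=12 → close Ashgrove (overflow 9)
  21÷2 = 10 each, +1 to first 1
Round 3: Fernhollow=31 Greywater=22 → close Fernhollow (overflow 19)
  31÷1 = 31 each, +1 to first 0

Closure order: Hollowpine, Ashgrove, Fernhollow
Last habitat: Greywater with 53 animals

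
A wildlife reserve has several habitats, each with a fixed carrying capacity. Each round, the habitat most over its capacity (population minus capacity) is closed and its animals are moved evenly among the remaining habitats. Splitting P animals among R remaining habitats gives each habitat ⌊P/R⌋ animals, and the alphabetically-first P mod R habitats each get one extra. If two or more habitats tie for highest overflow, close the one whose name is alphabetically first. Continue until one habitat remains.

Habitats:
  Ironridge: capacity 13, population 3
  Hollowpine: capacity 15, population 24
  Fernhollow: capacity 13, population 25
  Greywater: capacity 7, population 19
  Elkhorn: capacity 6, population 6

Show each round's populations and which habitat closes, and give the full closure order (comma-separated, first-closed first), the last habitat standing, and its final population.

Round 1: Elkhorn=6 Fernhollow=25 Greywater=19 Hollowpine=24 Ironridge=3 → close Fernhollow (overflow 12)
  25÷4 = 6 each, +1 to first 1
Round 2: Elkhorn=13 Greywater=25 Hollowpine=30 Ironridge=9 → close Greywater (overflow 18)
  25÷3 = 8 each, +1 to first 1
Round 3: Elkhorn=22 Hollowpine=38 Ironridge=17 → close Hollowpine (overflow 23)
  38÷2 = 19 each, +1 to first 0
Round 4: Elkhorn=41 Ironridge=36 → close Elkhorn (overflow 35)
  41÷1 = 41 each, +1 to first 0

Closure order: Fernhollow, Greywater, Hollowpine, Elkhorn
Last habitat: Ironridge with 77 animals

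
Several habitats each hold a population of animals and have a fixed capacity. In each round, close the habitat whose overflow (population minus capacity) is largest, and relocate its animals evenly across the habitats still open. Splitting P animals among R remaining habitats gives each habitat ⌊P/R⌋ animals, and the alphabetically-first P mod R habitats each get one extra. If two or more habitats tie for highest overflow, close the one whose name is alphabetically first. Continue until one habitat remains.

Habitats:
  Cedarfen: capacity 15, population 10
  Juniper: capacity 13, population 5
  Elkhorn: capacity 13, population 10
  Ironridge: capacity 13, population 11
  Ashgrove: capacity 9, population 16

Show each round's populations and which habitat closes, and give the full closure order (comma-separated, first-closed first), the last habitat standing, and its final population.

Closure order: Ashgrove, Ironridge, Elkhorn, Cedarfen
Last habitat: Juniper with 52 animals

Round 1: Ashgrove=16 Cedarfen=10 Elkhorn=10 Ironridge=11 Juniper=5 → close Ashgrove (overflow 7)
  16÷4 = 4 each, +1 to first 0
Round 2: Cedarfen=14 Elkhorn=14 Ironridge=15 Juniper=9 → close Ironridge (overflow 2)
  15÷3 = 5 each, +1 to first 0
Round 3: Cedarfen=19 Elkhorn=19 Juniper=14 → close Elkhorn (overflow 6)
  19÷2 = 9 each, +1 to first 1
Round 4: Cedarfen=29 Juniper=23 → close Cedarfen (overflow 14)
  29÷1 = 29 each, +1 to first 0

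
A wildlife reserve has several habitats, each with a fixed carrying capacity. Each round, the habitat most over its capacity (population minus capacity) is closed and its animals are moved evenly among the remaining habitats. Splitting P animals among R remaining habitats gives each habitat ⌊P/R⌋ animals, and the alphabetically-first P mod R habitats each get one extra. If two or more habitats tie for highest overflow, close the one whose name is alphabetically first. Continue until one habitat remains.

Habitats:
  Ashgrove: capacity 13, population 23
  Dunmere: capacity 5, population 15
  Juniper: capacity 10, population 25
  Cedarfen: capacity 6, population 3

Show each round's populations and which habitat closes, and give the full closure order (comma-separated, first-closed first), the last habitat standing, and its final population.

Round 1: Ashgrove=23 Cedarfen=3 Dunmere=15 Juniper=25 → close Juniper (overflow 15)
  25÷3 = 8 each, +1 to first 1
Round 2: Ashgrove=32 Cedarfen=11 Dunmere=23 → close Ashgrove (overflow 19)
  32÷2 = 16 each, +1 to first 0
Round 3: Cedarfen=27 Dunmere=39 → close Dunmere (overflow 34)
  39÷1 = 39 each, +1 to first 0

Closure order: Juniper, Ashgrove, Dunmere
Last habitat: Cedarfen with 66 animals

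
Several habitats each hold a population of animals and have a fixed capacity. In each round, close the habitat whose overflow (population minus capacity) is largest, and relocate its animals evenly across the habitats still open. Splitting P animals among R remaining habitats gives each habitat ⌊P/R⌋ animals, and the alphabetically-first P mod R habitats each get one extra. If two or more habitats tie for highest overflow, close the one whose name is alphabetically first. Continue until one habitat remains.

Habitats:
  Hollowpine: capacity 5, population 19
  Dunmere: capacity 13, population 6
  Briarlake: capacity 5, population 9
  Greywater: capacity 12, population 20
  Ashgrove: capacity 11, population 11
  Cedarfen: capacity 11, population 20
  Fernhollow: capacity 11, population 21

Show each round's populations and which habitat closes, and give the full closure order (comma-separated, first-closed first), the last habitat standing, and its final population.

Closure order: Hollowpine, Fernhollow, Cedarfen, Greywater, Briarlake, Ashgrove
Last habitat: Dunmere with 106 animals

Round 1: Ashgrove=11 Briarlake=9 Cedarfen=20 Dunmere=6 Fernhollow=21 Greywater=20 Hollowpine=19 → close Hollowpine (overflow 14)
  19÷6 = 3 each, +1 to first 1
Round 2: Ashgrove=15 Briarlake=12 Cedarfen=23 Dunmere=9 Fernhollow=24 Greywater=23 → close Fernhollow (overflow 13)
  24÷5 = 4 each, +1 to first 4
Round 3: Ashgrove=20 Briarlake=17 Cedarfen=28 Dunmere=14 Greywater=27 → close Cedarfen (overflow 17)
  28÷4 = 7 each, +1 to first 0
Round 4: Ashgrove=27 Briarlake=24 Dunmere=21 Greywater=34 → close Greywater (overflow 22)
  34÷3 = 11 each, +1 to first 1
Round 5: Ashgrove=39 Briarlake=35 Dunmere=32 → close Briarlake (overflow 30)
  35÷2 = 17 each, +1 to first 1
Round 6: Ashgrove=57 Dunmere=49 → close Ashgrove (overflow 46)
  57÷1 = 57 each, +1 to first 0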